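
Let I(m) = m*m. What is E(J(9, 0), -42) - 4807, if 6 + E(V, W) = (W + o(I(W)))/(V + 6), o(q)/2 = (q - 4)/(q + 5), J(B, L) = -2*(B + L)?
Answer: -51049793/10614 ≈ -4809.7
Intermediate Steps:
J(B, L) = -2*B - 2*L
I(m) = m**2
o(q) = 2*(-4 + q)/(5 + q) (o(q) = 2*((q - 4)/(q + 5)) = 2*((-4 + q)/(5 + q)) = 2*(-4 + q)/(5 + q))
E(V, W) = -6 + (W + 2*(-4 + W**2)/(5 + W**2))/(6 + V) (E(V, W) = -6 + (W + 2*(-4 + W**2)/(5 + W**2))/(V + 6) = -6 + (W + 2*(-4 + W**2)/(5 + W**2))/(6 + V))
E(J(9, 0), -42) - 4807 = (-8 + 2*(-42)**2 - (5 + (-42)**2)*(36 - 1*(-42) + 6*(-2*9 - 2*0)))/((5 + (-42)**2)*(6 + (-2*9 - 2*0))) - 4807 = (-8 + 2*1764 - (5 + 1764)*(36 + 42 + 6*(-18 + 0)))/((5 + 1764)*(6 + (-18 + 0))) - 4807 = (-8 + 3528 - 1*1769*(36 + 42 + 6*(-18)))/(1769*(6 - 18)) - 4807 = (1/1769)*(-8 + 3528 - 1*1769*(36 + 42 - 108))/(-12) - 4807 = (1/1769)*(-1/12)*(-8 + 3528 - 1*1769*(-30)) - 4807 = (1/1769)*(-1/12)*(-8 + 3528 + 53070) - 4807 = (1/1769)*(-1/12)*56590 - 4807 = -28295/10614 - 4807 = -51049793/10614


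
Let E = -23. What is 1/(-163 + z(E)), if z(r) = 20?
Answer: -1/143 ≈ -0.0069930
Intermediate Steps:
1/(-163 + z(E)) = 1/(-163 + 20) = 1/(-143) = -1/143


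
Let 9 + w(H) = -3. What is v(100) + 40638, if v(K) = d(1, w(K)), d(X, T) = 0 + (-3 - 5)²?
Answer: 40702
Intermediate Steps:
w(H) = -12 (w(H) = -9 - 3 = -12)
d(X, T) = 64 (d(X, T) = 0 + (-8)² = 0 + 64 = 64)
v(K) = 64
v(100) + 40638 = 64 + 40638 = 40702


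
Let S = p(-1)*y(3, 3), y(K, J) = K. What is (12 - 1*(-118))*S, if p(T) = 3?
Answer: 1170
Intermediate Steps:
S = 9 (S = 3*3 = 9)
(12 - 1*(-118))*S = (12 - 1*(-118))*9 = (12 + 118)*9 = 130*9 = 1170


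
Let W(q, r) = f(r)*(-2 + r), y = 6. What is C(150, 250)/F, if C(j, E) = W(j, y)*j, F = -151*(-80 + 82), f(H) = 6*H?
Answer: -10800/151 ≈ -71.523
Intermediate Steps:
F = -302 (F = -151*2 = -302)
W(q, r) = 6*r*(-2 + r) (W(q, r) = (6*r)*(-2 + r) = 6*r*(-2 + r))
C(j, E) = 144*j (C(j, E) = (6*6*(-2 + 6))*j = (6*6*4)*j = 144*j)
C(150, 250)/F = (144*150)/(-302) = 21600*(-1/302) = -10800/151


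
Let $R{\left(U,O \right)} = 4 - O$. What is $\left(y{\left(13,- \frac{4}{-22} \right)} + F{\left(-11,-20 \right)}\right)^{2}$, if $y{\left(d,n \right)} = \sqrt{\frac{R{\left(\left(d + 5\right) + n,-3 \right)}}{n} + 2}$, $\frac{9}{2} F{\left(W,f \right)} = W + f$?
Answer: $\frac{14249}{162} - 62 \sqrt{2} \approx 0.27555$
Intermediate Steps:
$F{\left(W,f \right)} = \frac{2 W}{9} + \frac{2 f}{9}$ ($F{\left(W,f \right)} = \frac{2 \left(W + f\right)}{9} = \frac{2 W}{9} + \frac{2 f}{9}$)
$y{\left(d,n \right)} = \sqrt{2 + \frac{7}{n}}$ ($y{\left(d,n \right)} = \sqrt{\frac{4 - -3}{n} + 2} = \sqrt{\frac{4 + 3}{n} + 2} = \sqrt{\frac{7}{n} + 2} = \sqrt{2 + \frac{7}{n}}$)
$\left(y{\left(13,- \frac{4}{-22} \right)} + F{\left(-11,-20 \right)}\right)^{2} = \left(\sqrt{2 + \frac{7}{\left(-4\right) \frac{1}{-22}}} + \left(\frac{2}{9} \left(-11\right) + \frac{2}{9} \left(-20\right)\right)\right)^{2} = \left(\sqrt{2 + \frac{7}{\left(-4\right) \left(- \frac{1}{22}\right)}} - \frac{62}{9}\right)^{2} = \left(\sqrt{2 + \frac{7}{\frac{2}{11}}} - \frac{62}{9}\right)^{2} = \left(\sqrt{2 + 7 \cdot \frac{11}{2}} - \frac{62}{9}\right)^{2} = \left(\sqrt{2 + \frac{77}{2}} - \frac{62}{9}\right)^{2} = \left(\sqrt{\frac{81}{2}} - \frac{62}{9}\right)^{2} = \left(\frac{9 \sqrt{2}}{2} - \frac{62}{9}\right)^{2} = \left(- \frac{62}{9} + \frac{9 \sqrt{2}}{2}\right)^{2}$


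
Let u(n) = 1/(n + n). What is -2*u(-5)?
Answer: ⅕ ≈ 0.20000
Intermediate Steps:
u(n) = 1/(2*n)
-2*u(-5) = -1/(-5) = -(-1)/5 = -2*(-⅒) = ⅕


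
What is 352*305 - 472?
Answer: 106888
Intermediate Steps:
352*305 - 472 = 107360 - 472 = 106888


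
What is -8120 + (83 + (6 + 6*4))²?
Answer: 4649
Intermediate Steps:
-8120 + (83 + (6 + 6*4))² = -8120 + (83 + (6 + 24))² = -8120 + (83 + 30)² = -8120 + 113² = -8120 + 12769 = 4649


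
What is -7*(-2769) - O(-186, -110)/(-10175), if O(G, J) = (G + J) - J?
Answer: 197221839/10175 ≈ 19383.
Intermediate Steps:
O(G, J) = G
-7*(-2769) - O(-186, -110)/(-10175) = -7*(-2769) - (-186)/(-10175) = 19383 - (-186)*(-1)/10175 = 19383 - 1*186/10175 = 19383 - 186/10175 = 197221839/10175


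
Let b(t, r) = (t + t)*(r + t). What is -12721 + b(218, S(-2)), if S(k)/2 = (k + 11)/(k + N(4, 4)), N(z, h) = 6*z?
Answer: 909521/11 ≈ 82684.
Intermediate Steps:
S(k) = 2*(11 + k)/(24 + k) (S(k) = 2*((k + 11)/(k + 6*4)) = 2*((11 + k)/(k + 24)) = 2*((11 + k)/(24 + k)) = 2*(11 + k)/(24 + k))
b(t, r) = 2*t*(r + t) (b(t, r) = (2*t)*(r + t) = 2*t*(r + t))
-12721 + b(218, S(-2)) = -12721 + 2*218*(2*(11 - 2)/(24 - 2) + 218) = -12721 + 2*218*(2*9/22 + 218) = -12721 + 2*218*(2*(1/22)*9 + 218) = -12721 + 2*218*(9/11 + 218) = -12721 + 2*218*(2407/11) = -12721 + 1049452/11 = 909521/11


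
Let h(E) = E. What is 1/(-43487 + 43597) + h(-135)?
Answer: -14849/110 ≈ -134.99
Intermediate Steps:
1/(-43487 + 43597) + h(-135) = 1/(-43487 + 43597) - 135 = 1/110 - 135 = -14849/110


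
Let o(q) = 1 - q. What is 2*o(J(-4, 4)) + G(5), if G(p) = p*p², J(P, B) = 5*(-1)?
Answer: 137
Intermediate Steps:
J(P, B) = -5
G(p) = p³
2*o(J(-4, 4)) + G(5) = 2*(1 - 1*(-5)) + 5³ = 2*(1 + 5) + 125 = 2*6 + 125 = 12 + 125 = 137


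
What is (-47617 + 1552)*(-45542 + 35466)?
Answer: 464150940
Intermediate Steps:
(-47617 + 1552)*(-45542 + 35466) = -46065*(-10076) = 464150940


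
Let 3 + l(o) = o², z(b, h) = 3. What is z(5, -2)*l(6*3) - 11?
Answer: 952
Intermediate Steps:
l(o) = -3 + o²
z(5, -2)*l(6*3) - 11 = 3*(-3 + (6*3)²) - 11 = 3*(-3 + 18²) - 11 = 3*(-3 + 324) - 11 = 3*321 - 11 = 963 - 11 = 952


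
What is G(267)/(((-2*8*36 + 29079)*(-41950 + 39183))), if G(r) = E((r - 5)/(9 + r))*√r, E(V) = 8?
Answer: -8*√267/78867801 ≈ -1.6575e-6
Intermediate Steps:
G(r) = 8*√r
G(267)/(((-2*8*36 + 29079)*(-41950 + 39183))) = (8*√267)/(((-2*8*36 + 29079)*(-41950 + 39183))) = (8*√267)/(((-16*36 + 29079)*(-2767))) = (8*√267)/(((-576 + 29079)*(-2767))) = (8*√267)/((28503*(-2767))) = (8*√267)/(-78867801) = (8*√267)*(-1/78867801) = -8*√267/78867801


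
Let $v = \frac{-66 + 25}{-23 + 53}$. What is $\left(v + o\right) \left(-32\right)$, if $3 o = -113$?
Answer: $\frac{18736}{15} \approx 1249.1$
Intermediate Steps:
$o = - \frac{113}{3}$ ($o = \frac{1}{3} \left(-113\right) = - \frac{113}{3} \approx -37.667$)
$v = - \frac{41}{30} \approx -1.3667$
$\left(v + o\right) \left(-32\right) = \left(- \frac{41}{30} - \frac{113}{3}\right) \left(-32\right) = \left(- \frac{1171}{30}\right) \left(-32\right) = \frac{18736}{15}$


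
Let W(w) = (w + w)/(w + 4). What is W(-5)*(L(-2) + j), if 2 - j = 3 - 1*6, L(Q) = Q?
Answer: 30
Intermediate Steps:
W(w) = 2*w/(4 + w) (W(w) = (2*w)/(4 + w) = 2*w/(4 + w))
j = 5 (j = 2 - (3 - 1*6) = 2 - (3 - 6) = 2 - 1*(-3) = 2 + 3 = 5)
W(-5)*(L(-2) + j) = (2*(-5)/(4 - 5))*(-2 + 5) = (2*(-5)/(-1))*3 = (2*(-5)*(-1))*3 = 10*3 = 30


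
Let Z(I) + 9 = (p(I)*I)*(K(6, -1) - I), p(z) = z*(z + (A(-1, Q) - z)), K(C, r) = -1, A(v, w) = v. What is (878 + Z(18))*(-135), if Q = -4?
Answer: -948375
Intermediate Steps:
p(z) = -z (p(z) = z*(z + (-1 - z)) = z*(-1) = -z)
Z(I) = -9 - I²*(-1 - I) (Z(I) = -9 + ((-I)*I)*(-1 - I) = -9 + (-I²)*(-1 - I) = -9 - I²*(-1 - I))
(878 + Z(18))*(-135) = (878 + (-9 + 18² + 18³))*(-135) = (878 + (-9 + 324 + 5832))*(-135) = (878 + 6147)*(-135) = 7025*(-135) = -948375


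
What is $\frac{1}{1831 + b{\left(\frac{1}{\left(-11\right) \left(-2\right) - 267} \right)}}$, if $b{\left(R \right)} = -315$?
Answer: $\frac{1}{1516} \approx 0.00065963$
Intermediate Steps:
$\frac{1}{1831 + b{\left(\frac{1}{\left(-11\right) \left(-2\right) - 267} \right)}} = \frac{1}{1831 - 315} = \frac{1}{1516}$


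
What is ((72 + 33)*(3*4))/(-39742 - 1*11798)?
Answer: -21/859 ≈ -0.024447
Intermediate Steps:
((72 + 33)*(3*4))/(-39742 - 1*11798) = (105*12)/(-39742 - 11798) = 1260/(-51540) = 1260*(-1/51540) = -21/859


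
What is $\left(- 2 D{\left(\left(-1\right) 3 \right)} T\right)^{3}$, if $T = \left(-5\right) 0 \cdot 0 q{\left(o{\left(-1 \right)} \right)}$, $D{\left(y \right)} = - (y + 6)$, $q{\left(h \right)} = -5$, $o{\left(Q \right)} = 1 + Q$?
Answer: $0$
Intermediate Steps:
$D{\left(y \right)} = -6 - y$ ($D{\left(y \right)} = - (6 + y) = -6 - y$)
$T = 0$ ($T = \left(-5\right) 0 \cdot 0 \left(-5\right) = 0 \cdot 0 = 0$)
$\left(- 2 D{\left(\left(-1\right) 3 \right)} T\right)^{3} = \left(- 2 \left(-6 - \left(-1\right) 3\right) 0\right)^{3} = \left(- 2 \left(-6 - -3\right) 0\right)^{3} = \left(- 2 \left(-6 + 3\right) 0\right)^{3} = \left(\left(-2\right) \left(-3\right) 0\right)^{3} = \left(6 \cdot 0\right)^{3} = 0^{3} = 0$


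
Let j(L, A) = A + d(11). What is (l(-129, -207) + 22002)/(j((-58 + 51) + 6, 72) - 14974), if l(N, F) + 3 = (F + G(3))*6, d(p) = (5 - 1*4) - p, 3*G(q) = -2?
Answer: -20753/14912 ≈ -1.3917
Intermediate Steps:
G(q) = -2/3 (G(q) = (1/3)*(-2) = -2/3)
d(p) = 1 - p (d(p) = (5 - 4) - p = 1 - p)
l(N, F) = -7 + 6*F (l(N, F) = -3 + (F - 2/3)*6 = -3 + (-2/3 + F)*6 = -3 + (-4 + 6*F) = -7 + 6*F)
j(L, A) = -10 + A (j(L, A) = A + (1 - 1*11) = A + (1 - 11) = A - 10 = -10 + A)
(l(-129, -207) + 22002)/(j((-58 + 51) + 6, 72) - 14974) = ((-7 + 6*(-207)) + 22002)/((-10 + 72) - 14974) = ((-7 - 1242) + 22002)/(62 - 14974) = (-1249 + 22002)/(-14912) = 20753*(-1/14912) = -20753/14912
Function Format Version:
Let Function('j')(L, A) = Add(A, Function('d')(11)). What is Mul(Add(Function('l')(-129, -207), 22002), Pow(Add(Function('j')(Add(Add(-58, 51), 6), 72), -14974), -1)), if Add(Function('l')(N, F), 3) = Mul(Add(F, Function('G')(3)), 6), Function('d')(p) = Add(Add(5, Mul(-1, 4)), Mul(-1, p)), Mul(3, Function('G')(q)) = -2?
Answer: Rational(-20753, 14912) ≈ -1.3917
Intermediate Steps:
Function('G')(q) = Rational(-2, 3) (Function('G')(q) = Mul(Rational(1, 3), -2) = Rational(-2, 3))
Function('d')(p) = Add(1, Mul(-1, p)) (Function('d')(p) = Add(Add(5, -4), Mul(-1, p)) = Add(1, Mul(-1, p)))
Function('l')(N, F) = Add(-7, Mul(6, F)) (Function('l')(N, F) = Add(-3, Mul(Add(F, Rational(-2, 3)), 6)) = Add(-3, Mul(Add(Rational(-2, 3), F), 6)) = Add(-3, Add(-4, Mul(6, F))) = Add(-7, Mul(6, F)))
Function('j')(L, A) = Add(-10, A) (Function('j')(L, A) = Add(A, Add(1, Mul(-1, 11))) = Add(A, Add(1, -11)) = Add(A, -10) = Add(-10, A))
Mul(Add(Function('l')(-129, -207), 22002), Pow(Add(Function('j')(Add(Add(-58, 51), 6), 72), -14974), -1)) = Mul(Add(Add(-7, Mul(6, -207)), 22002), Pow(Add(Add(-10, 72), -14974), -1)) = Mul(Add(Add(-7, -1242), 22002), Pow(Add(62, -14974), -1)) = Mul(Add(-1249, 22002), Pow(-14912, -1)) = Mul(20753, Rational(-1, 14912)) = Rational(-20753, 14912)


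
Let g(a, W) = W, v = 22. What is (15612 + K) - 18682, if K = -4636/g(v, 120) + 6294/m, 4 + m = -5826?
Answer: -54388879/17490 ≈ -3109.7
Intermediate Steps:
m = -5830 (m = -4 - 5826 = -5830)
K = -694579/17490 (K = -4636/120 + 6294/(-5830) = -4636*1/120 + 6294*(-1/5830) = -1159/30 - 3147/2915 = -694579/17490 ≈ -39.713)
(15612 + K) - 18682 = (15612 - 694579/17490) - 18682 = 272359301/17490 - 18682 = -54388879/17490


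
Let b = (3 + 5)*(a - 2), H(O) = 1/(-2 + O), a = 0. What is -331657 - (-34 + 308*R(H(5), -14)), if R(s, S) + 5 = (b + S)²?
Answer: -607283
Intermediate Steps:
b = -16 (b = (3 + 5)*(0 - 2) = 8*(-2) = -16)
R(s, S) = -5 + (-16 + S)²
-331657 - (-34 + 308*R(H(5), -14)) = -331657 - (-34 + 308*(-5 + (-16 - 14)²)) = -331657 - (-34 + 308*(-5 + (-30)²)) = -331657 - (-34 + 308*(-5 + 900)) = -331657 - (-34 + 308*895) = -331657 - (-34 + 275660) = -331657 - 1*275626 = -331657 - 275626 = -607283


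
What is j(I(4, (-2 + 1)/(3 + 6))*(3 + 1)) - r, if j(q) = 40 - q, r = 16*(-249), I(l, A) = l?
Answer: 4008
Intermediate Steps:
r = -3984
j(I(4, (-2 + 1)/(3 + 6))*(3 + 1)) - r = (40 - 4*(3 + 1)) - 1*(-3984) = (40 - 4*4) + 3984 = (40 - 1*16) + 3984 = (40 - 16) + 3984 = 24 + 3984 = 4008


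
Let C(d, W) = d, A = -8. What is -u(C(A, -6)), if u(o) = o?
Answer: 8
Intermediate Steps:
-u(C(A, -6)) = -1*(-8) = 8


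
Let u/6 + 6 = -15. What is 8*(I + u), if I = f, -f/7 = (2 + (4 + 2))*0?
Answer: -1008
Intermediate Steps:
u = -126 (u = -36 + 6*(-15) = -36 - 90 = -126)
f = 0 (f = -7*(2 + (4 + 2))*0 = -7*(2 + 6)*0 = -56*0 = -7*0 = 0)
I = 0
8*(I + u) = 8*(0 - 126) = 8*(-126) = -1008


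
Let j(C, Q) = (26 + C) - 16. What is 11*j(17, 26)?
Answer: 297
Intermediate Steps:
j(C, Q) = 10 + C
11*j(17, 26) = 11*(10 + 17) = 11*27 = 297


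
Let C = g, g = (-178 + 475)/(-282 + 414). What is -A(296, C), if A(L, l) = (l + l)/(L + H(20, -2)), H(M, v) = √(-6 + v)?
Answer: -37/2434 + I*√2/9736 ≈ -0.015201 + 0.00014526*I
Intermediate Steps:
g = 9/4 (g = 297/132 = 297*(1/132) = 9/4 ≈ 2.2500)
C = 9/4 ≈ 2.2500
A(L, l) = 2*l/(L + 2*I*√2) (A(L, l) = (l + l)/(L + √(-6 - 2)) = (2*l)/(L + √(-8)) = (2*l)/(L + 2*I*√2) = 2*l/(L + 2*I*√2))
-A(296, C) = -2*9/(4*(296 + 2*I*√2)) = -9/(2*(296 + 2*I*√2))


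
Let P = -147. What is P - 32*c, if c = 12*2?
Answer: -915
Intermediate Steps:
c = 24
P - 32*c = -147 - 32*24 = -147 - 768 = -915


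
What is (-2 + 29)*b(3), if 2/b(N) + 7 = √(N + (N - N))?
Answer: -189/23 - 27*√3/23 ≈ -10.251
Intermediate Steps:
b(N) = 2/(-7 + √N) (b(N) = 2/(-7 + √(N + (N - N))) = 2/(-7 + √(N + 0)) = 2/(-7 + √N))
(-2 + 29)*b(3) = (-2 + 29)*(2/(-7 + √3)) = 27*(2/(-7 + √3)) = 54/(-7 + √3)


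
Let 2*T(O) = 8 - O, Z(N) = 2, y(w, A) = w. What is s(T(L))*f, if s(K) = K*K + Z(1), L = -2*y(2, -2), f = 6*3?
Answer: 684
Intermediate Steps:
f = 18
L = -4 (L = -2*2 = -4)
T(O) = 4 - O/2 (T(O) = (8 - O)/2 = 4 - O/2)
s(K) = 2 + K**2 (s(K) = K*K + 2 = K**2 + 2 = 2 + K**2)
s(T(L))*f = (2 + (4 - 1/2*(-4))**2)*18 = (2 + (4 + 2)**2)*18 = (2 + 6**2)*18 = (2 + 36)*18 = 38*18 = 684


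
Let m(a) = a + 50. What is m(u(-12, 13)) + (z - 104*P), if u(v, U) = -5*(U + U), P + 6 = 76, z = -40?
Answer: -7400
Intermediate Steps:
P = 70 (P = -6 + 76 = 70)
u(v, U) = -10*U
m(a) = 50 + a
m(u(-12, 13)) + (z - 104*P) = (50 - 10*13) + (-40 - 104*70) = (50 - 130) + (-40 - 7280) = -80 - 7320 = -7400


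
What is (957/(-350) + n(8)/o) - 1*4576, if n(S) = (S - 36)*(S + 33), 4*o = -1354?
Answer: -1084127489/236950 ≈ -4575.3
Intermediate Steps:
o = -677/2 (o = (1/4)*(-1354) = -677/2 ≈ -338.50)
n(S) = (-36 + S)*(33 + S)
(957/(-350) + n(8)/o) - 1*4576 = (957/(-350) + (-1188 + 8**2 - 3*8)/(-677/2)) - 1*4576 = (957*(-1/350) + (-1188 + 64 - 24)*(-2/677)) - 4576 = (-957/350 - 1148*(-2/677)) - 4576 = (-957/350 + 2296/677) - 4576 = 155711/236950 - 4576 = -1084127489/236950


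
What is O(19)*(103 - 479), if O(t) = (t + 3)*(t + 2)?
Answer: -173712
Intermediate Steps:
O(t) = (2 + t)*(3 + t) (O(t) = (3 + t)*(2 + t) = (2 + t)*(3 + t))
O(19)*(103 - 479) = (6 + 19**2 + 5*19)*(103 - 479) = (6 + 361 + 95)*(-376) = 462*(-376) = -173712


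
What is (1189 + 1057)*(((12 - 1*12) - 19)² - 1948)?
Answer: -3564402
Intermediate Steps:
(1189 + 1057)*(((12 - 1*12) - 19)² - 1948) = 2246*(((12 - 12) - 19)² - 1948) = 2246*((0 - 19)² - 1948) = 2246*((-19)² - 1948) = 2246*(361 - 1948) = 2246*(-1587) = -3564402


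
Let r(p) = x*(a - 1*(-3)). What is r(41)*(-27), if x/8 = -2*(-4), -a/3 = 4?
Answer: 15552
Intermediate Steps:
a = -12 (a = -3*4 = -12)
x = 64 (x = 8*(-2*(-4)) = 8*8 = 64)
r(p) = -576 (r(p) = 64*(-12 - 1*(-3)) = 64*(-12 + 3) = 64*(-9) = -576)
r(41)*(-27) = -576*(-27) = 15552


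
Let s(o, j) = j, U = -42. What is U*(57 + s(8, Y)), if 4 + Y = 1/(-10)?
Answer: -11109/5 ≈ -2221.8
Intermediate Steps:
Y = -41/10 (Y = -4 + 1/(-10) = -4 - ⅒ = -41/10 ≈ -4.1000)
U*(57 + s(8, Y)) = -42*(57 - 41/10) = -42*529/10 = -11109/5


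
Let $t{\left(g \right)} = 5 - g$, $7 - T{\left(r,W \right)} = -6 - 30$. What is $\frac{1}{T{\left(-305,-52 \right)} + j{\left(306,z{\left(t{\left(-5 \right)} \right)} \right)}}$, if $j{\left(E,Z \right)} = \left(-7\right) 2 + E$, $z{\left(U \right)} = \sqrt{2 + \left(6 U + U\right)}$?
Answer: $\frac{1}{335} \approx 0.0029851$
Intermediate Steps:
$T{\left(r,W \right)} = 43$ ($T{\left(r,W \right)} = 7 - \left(-6 - 30\right) = 7 - -36 = 7 + 36 = 43$)
$z{\left(U \right)} = \sqrt{2 + 7 U}$
$j{\left(E,Z \right)} = -14 + E$
$\frac{1}{T{\left(-305,-52 \right)} + j{\left(306,z{\left(t{\left(-5 \right)} \right)} \right)}} = \frac{1}{43 + \left(-14 + 306\right)} = \frac{1}{43 + 292} = \frac{1}{335}$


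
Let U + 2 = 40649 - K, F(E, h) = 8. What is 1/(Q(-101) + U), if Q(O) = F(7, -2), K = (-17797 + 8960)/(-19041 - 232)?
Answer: 19273/783534978 ≈ 2.4598e-5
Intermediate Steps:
K = 8837/19273 (K = -8837/(-19273) = -8837*(-1/19273) = 8837/19273 ≈ 0.45852)
Q(O) = 8
U = 783380794/19273 (U = -2 + (40649 - 1*8837/19273) = -2 + (40649 - 8837/19273) = -2 + 783419340/19273 = 783380794/19273 ≈ 40647.)
1/(Q(-101) + U) = 1/(8 + 783380794/19273) = 1/(783534978/19273) = 19273/783534978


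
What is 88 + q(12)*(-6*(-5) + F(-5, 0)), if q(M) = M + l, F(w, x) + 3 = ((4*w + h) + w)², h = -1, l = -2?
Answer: 7118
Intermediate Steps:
F(w, x) = -3 + (-1 + 5*w)² (F(w, x) = -3 + ((4*w - 1) + w)² = -3 + ((-1 + 4*w) + w)² = -3 + (-1 + 5*w)²)
q(M) = -2 + M (q(M) = M - 2 = -2 + M)
88 + q(12)*(-6*(-5) + F(-5, 0)) = 88 + (-2 + 12)*(-6*(-5) + (-3 + (-1 + 5*(-5))²)) = 88 + 10*(30 + (-3 + (-1 - 25)²)) = 88 + 10*(30 + (-3 + (-26)²)) = 88 + 10*(30 + (-3 + 676)) = 88 + 10*(30 + 673) = 88 + 10*703 = 88 + 7030 = 7118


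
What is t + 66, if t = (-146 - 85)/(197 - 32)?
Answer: 323/5 ≈ 64.600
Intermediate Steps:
t = -7/5 (t = -231/165 = -231*1/165 = -7/5 ≈ -1.4000)
t + 66 = -7/5 + 66 = 323/5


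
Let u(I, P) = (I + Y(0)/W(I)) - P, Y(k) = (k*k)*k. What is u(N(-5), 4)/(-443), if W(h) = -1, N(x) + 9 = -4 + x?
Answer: 22/443 ≈ 0.049661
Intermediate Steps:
Y(k) = k³ (Y(k) = k²*k = k³)
N(x) = -13 + x (N(x) = -9 + (-4 + x) = -13 + x)
u(I, P) = I - P (u(I, P) = (I + 0³/(-1)) - P = (I + 0*(-1)) - P = (I + 0) - P = I - P)
u(N(-5), 4)/(-443) = ((-13 - 5) - 1*4)/(-443) = (-18 - 4)*(-1/443) = -22*(-1/443) = 22/443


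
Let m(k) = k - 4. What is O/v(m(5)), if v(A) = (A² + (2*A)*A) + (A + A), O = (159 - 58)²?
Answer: 10201/5 ≈ 2040.2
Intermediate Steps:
O = 10201 (O = 101² = 10201)
m(k) = -4 + k
v(A) = 2*A + 3*A² (v(A) = (A² + 2*A²) + 2*A = 3*A² + 2*A = 2*A + 3*A²)
O/v(m(5)) = 10201/(((-4 + 5)*(2 + 3*(-4 + 5)))) = 10201/((1*(2 + 3*1))) = 10201/((1*(2 + 3))) = 10201/((1*5)) = 10201/5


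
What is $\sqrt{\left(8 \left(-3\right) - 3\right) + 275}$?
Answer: $2 \sqrt{62} \approx 15.748$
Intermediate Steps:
$\sqrt{\left(8 \left(-3\right) - 3\right) + 275} = \sqrt{\left(-24 - 3\right) + 275} = \sqrt{-27 + 275} = \sqrt{248} = 2 \sqrt{62}$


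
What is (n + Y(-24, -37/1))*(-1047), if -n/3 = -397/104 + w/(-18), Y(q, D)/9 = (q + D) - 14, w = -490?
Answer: 81144943/104 ≈ 7.8024e+5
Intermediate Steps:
Y(q, D) = -126 + 9*D + 9*q (Y(q, D) = 9*((q + D) - 14) = 9*((D + q) - 14) = 9*(-14 + D + q) = -126 + 9*D + 9*q)
n = -21907/312 (n = -3*(-397/104 - 490/(-18)) = -3*(-397*1/104 - 490*(-1/18)) = -3*(-397/104 + 245/9) = -3*21907/936 = -21907/312 ≈ -70.215)
(n + Y(-24, -37/1))*(-1047) = (-21907/312 + (-126 + 9*(-37/1) + 9*(-24)))*(-1047) = (-21907/312 + (-126 + 9*(-37*1) - 216))*(-1047) = (-21907/312 + (-126 + 9*(-37) - 216))*(-1047) = (-21907/312 + (-126 - 333 - 216))*(-1047) = (-21907/312 - 675)*(-1047) = -232507/312*(-1047) = 81144943/104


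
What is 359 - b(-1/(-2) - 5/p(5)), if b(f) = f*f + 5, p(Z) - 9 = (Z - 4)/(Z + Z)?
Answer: 11725815/33124 ≈ 354.00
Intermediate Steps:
p(Z) = 9 + (-4 + Z)/(2*Z) (p(Z) = 9 + (Z - 4)/(Z + Z) = 9 + (-4 + Z)/((2*Z)) = 9 + (-4 + Z)*(1/(2*Z)) = 9 + (-4 + Z)/(2*Z))
b(f) = 5 + f² (b(f) = f² + 5 = 5 + f²)
359 - b(-1/(-2) - 5/p(5)) = 359 - (5 + (-1/(-2) - 5/(19/2 - 2/5))²) = 359 - (5 + (-1*(-½) - 5/(19/2 - 2*⅕))²) = 359 - (5 + (½ - 5/(19/2 - ⅖))²) = 359 - (5 + (½ - 5/91/10)²) = 359 - (5 + (½ - 5*10/91)²) = 359 - (5 + (½ - 50/91)²) = 359 - (5 + (-9/182)²) = 359 - (5 + 81/33124) = 359 - 1*165701/33124 = 359 - 165701/33124 = 11725815/33124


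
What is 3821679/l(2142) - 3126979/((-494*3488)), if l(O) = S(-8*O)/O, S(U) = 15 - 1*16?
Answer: -14105130139709117/1723072 ≈ -8.1860e+9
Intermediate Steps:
S(U) = -1 (S(U) = 15 - 16 = -1)
l(O) = -1/O
3821679/l(2142) - 3126979/((-494*3488)) = 3821679/((-1/2142)) - 3126979/((-494*3488)) = 3821679/((-1*1/2142)) - 3126979/(-1723072) = 3821679/(-1/2142) - 3126979*(-1/1723072) = 3821679*(-2142) + 3126979/1723072 = -8186036418 + 3126979/1723072 = -14105130139709117/1723072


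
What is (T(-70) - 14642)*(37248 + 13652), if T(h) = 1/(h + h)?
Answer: -5216947145/7 ≈ -7.4528e+8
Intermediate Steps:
T(h) = 1/(2*h)
(T(-70) - 14642)*(37248 + 13652) = ((½)/(-70) - 14642)*(37248 + 13652) = ((½)*(-1/70) - 14642)*50900 = (-1/140 - 14642)*50900 = -2049881/140*50900 = -5216947145/7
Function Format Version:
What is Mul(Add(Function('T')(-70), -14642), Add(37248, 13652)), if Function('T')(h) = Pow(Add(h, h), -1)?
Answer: Rational(-5216947145, 7) ≈ -7.4528e+8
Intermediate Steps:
Function('T')(h) = Mul(Rational(1, 2), Pow(h, -1)) (Function('T')(h) = Pow(Mul(2, h), -1) = Mul(Rational(1, 2), Pow(h, -1)))
Mul(Add(Function('T')(-70), -14642), Add(37248, 13652)) = Mul(Add(Mul(Rational(1, 2), Pow(-70, -1)), -14642), Add(37248, 13652)) = Mul(Add(Mul(Rational(1, 2), Rational(-1, 70)), -14642), 50900) = Mul(Add(Rational(-1, 140), -14642), 50900) = Mul(Rational(-2049881, 140), 50900) = Rational(-5216947145, 7)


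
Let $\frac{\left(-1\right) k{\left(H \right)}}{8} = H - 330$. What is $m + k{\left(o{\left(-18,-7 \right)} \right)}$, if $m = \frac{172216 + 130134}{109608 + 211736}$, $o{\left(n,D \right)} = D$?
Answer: $\frac{433322887}{160672} \approx 2696.9$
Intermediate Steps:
$k{\left(H \right)} = 2640 - 8 H$ ($k{\left(H \right)} = - 8 \left(H - 330\right) = - 8 \left(-330 + H\right) = 2640 - 8 H$)
$m = \frac{151175}{160672}$ ($m = \frac{302350}{321344} = 302350 \cdot \frac{1}{321344} = \frac{151175}{160672} \approx 0.94089$)
$m + k{\left(o{\left(-18,-7 \right)} \right)} = \frac{151175}{160672} + \left(2640 - -56\right) = \frac{151175}{160672} + \left(2640 + 56\right) = \frac{151175}{160672} + 2696 = \frac{433322887}{160672}$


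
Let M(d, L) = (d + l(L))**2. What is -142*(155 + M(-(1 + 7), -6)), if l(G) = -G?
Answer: -22578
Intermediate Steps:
M(d, L) = (d - L)**2
-142*(155 + M(-(1 + 7), -6)) = -142*(155 + (-6 - (-1)*(1 + 7))**2) = -142*(155 + (-6 - (-1)*8)**2) = -142*(155 + (-6 - 1*(-8))**2) = -142*(155 + (-6 + 8)**2) = -142*(155 + 2**2) = -142*(155 + 4) = -142*159 = -22578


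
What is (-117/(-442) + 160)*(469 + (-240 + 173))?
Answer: 1095249/17 ≈ 64426.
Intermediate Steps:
(-117/(-442) + 160)*(469 + (-240 + 173)) = (-117*(-1/442) + 160)*(469 - 67) = (9/34 + 160)*402 = (5449/34)*402 = 1095249/17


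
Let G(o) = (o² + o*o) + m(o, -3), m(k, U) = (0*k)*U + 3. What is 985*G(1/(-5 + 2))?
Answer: 28565/9 ≈ 3173.9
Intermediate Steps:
m(k, U) = 3 (m(k, U) = 0*U + 3 = 0 + 3 = 3)
G(o) = 3 + 2*o² (G(o) = (o² + o*o) + 3 = (o² + o²) + 3 = 2*o² + 3 = 3 + 2*o²)
985*G(1/(-5 + 2)) = 985*(3 + 2*(1/(-5 + 2))²) = 985*(3 + 2*(1/(-3))²) = 985*(3 + 2*(-⅓)²) = 985*(3 + 2*(⅑)) = 985*(3 + 2/9) = 985*(29/9) = 28565/9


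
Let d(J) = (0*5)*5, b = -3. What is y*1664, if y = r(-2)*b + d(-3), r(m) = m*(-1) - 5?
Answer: 14976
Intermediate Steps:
r(m) = -5 - m (r(m) = -m - 5 = -5 - m)
d(J) = 0 (d(J) = 0*5 = 0)
y = 9 (y = (-5 - 1*(-2))*(-3) + 0 = (-5 + 2)*(-3) + 0 = -3*(-3) + 0 = 9 + 0 = 9)
y*1664 = 9*1664 = 14976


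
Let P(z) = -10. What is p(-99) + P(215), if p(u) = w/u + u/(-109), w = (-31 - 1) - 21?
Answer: -92332/10791 ≈ -8.5564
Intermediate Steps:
w = -53 (w = -32 - 21 = -53)
p(u) = -53/u - u/109 (p(u) = -53/u + u/(-109) = -53/u + u*(-1/109) = -53/u - u/109)
p(-99) + P(215) = (-53/(-99) - 1/109*(-99)) - 10 = (-53*(-1/99) + 99/109) - 10 = (53/99 + 99/109) - 10 = 15578/10791 - 10 = -92332/10791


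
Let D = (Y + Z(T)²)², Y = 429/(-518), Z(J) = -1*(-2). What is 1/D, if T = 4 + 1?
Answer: 268324/2699449 ≈ 0.099400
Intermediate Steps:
T = 5
Z(J) = 2
Y = -429/518 (Y = 429*(-1/518) = -429/518 ≈ -0.82819)
D = 2699449/268324 (D = (-429/518 + 2²)² = (-429/518 + 4)² = (1643/518)² = 2699449/268324 ≈ 10.060)
1/D = 1/(2699449/268324) = 268324/2699449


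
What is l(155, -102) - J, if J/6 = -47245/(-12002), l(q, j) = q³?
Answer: 22346832140/6001 ≈ 3.7239e+6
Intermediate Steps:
J = 141735/6001 (J = 6*(-47245/(-12002)) = 6*(-47245*(-1/12002)) = 6*(47245/12002) = 141735/6001 ≈ 23.619)
l(155, -102) - J = 155³ - 1*141735/6001 = 3723875 - 141735/6001 = 22346832140/6001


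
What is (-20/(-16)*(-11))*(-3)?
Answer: 165/4 ≈ 41.250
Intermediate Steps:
(-20/(-16)*(-11))*(-3) = (-20*(-1/16)*(-11))*(-3) = ((5/4)*(-11))*(-3) = -55/4*(-3) = 165/4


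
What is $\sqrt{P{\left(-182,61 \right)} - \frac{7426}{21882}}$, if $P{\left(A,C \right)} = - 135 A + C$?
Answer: $\frac{\sqrt{2948425078578}}{10941} \approx 156.94$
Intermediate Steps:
$P{\left(A,C \right)} = C - 135 A$
$\sqrt{P{\left(-182,61 \right)} - \frac{7426}{21882}} = \sqrt{\left(61 - -24570\right) - \frac{7426}{21882}} = \sqrt{\left(61 + 24570\right) - \frac{3713}{10941}} = \sqrt{24631 - \frac{3713}{10941}} = \sqrt{\frac{269484058}{10941}} = \frac{\sqrt{2948425078578}}{10941}$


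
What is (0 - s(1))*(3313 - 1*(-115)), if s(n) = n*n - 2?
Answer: 3428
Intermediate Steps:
s(n) = -2 + n² (s(n) = n² - 2 = -2 + n²)
(0 - s(1))*(3313 - 1*(-115)) = (0 - (-2 + 1²))*(3313 - 1*(-115)) = (0 - (-2 + 1))*(3313 + 115) = (0 - 1*(-1))*3428 = (0 + 1)*3428 = 1*3428 = 3428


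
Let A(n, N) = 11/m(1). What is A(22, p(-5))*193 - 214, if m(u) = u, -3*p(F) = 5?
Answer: 1909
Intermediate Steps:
p(F) = -5/3 (p(F) = -1/3*5 = -5/3)
A(n, N) = 11 (A(n, N) = 11/1 = 11*1 = 11)
A(22, p(-5))*193 - 214 = 11*193 - 214 = 2123 - 214 = 1909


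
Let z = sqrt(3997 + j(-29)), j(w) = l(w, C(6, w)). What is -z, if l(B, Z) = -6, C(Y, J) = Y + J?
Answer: -sqrt(3991) ≈ -63.174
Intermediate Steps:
C(Y, J) = J + Y
j(w) = -6
z = sqrt(3991) (z = sqrt(3997 - 6) = sqrt(3991) ≈ 63.174)
-z = -sqrt(3991)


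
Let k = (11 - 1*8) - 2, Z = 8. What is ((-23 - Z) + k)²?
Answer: 900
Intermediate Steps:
k = 1 (k = (11 - 8) - 2 = 3 - 2 = 1)
((-23 - Z) + k)² = ((-23 - 1*8) + 1)² = ((-23 - 8) + 1)² = (-31 + 1)² = (-30)² = 900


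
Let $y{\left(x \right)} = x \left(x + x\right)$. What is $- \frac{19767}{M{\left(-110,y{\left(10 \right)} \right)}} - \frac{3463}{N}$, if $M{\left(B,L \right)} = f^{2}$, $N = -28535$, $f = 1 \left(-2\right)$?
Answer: $- \frac{564037493}{114140} \approx -4941.6$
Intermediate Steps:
$f = -2$
$y{\left(x \right)} = 2 x^{2}$ ($y{\left(x \right)} = x 2 x = 2 x^{2}$)
$M{\left(B,L \right)} = 4$ ($M{\left(B,L \right)} = \left(-2\right)^{2} = 4$)
$- \frac{19767}{M{\left(-110,y{\left(10 \right)} \right)}} - \frac{3463}{N} = - \frac{19767}{4} - \frac{3463}{-28535} = \left(-19767\right) \frac{1}{4} - - \frac{3463}{28535} = - \frac{19767}{4} + \frac{3463}{28535} = - \frac{564037493}{114140}$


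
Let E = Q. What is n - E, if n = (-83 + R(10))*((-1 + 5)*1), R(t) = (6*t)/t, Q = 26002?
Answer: -26310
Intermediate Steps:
E = 26002
R(t) = 6
n = -308 (n = (-83 + 6)*((-1 + 5)*1) = -308 ≈ -308.00)
n - E = -308 - 1*26002 = -308 - 26002 = -26310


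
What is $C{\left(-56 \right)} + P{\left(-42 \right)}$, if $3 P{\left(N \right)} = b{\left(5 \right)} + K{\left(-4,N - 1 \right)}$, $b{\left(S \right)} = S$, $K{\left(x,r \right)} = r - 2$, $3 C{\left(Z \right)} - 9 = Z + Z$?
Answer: $- \frac{143}{3} \approx -47.667$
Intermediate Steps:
$C{\left(Z \right)} = 3 + \frac{2 Z}{3}$ ($C{\left(Z \right)} = 3 + \frac{Z + Z}{3} = 3 + \frac{2 Z}{3}$)
$K{\left(x,r \right)} = -2 + r$ ($K{\left(x,r \right)} = r - 2 = -2 + r$)
$P{\left(N \right)} = \frac{2}{3} + \frac{N}{3}$ ($P{\left(N \right)} = \frac{5 + \left(-2 + \left(N - 1\right)\right)}{3} = \frac{5 + \left(-2 + \left(-1 + N\right)\right)}{3} = \frac{5 + \left(-3 + N\right)}{3} = \frac{2 + N}{3} = \frac{2}{3} + \frac{N}{3}$)
$C{\left(-56 \right)} + P{\left(-42 \right)} = \left(3 + \frac{2}{3} \left(-56\right)\right) + \left(\frac{2}{3} + \frac{1}{3} \left(-42\right)\right) = \left(3 - \frac{112}{3}\right) + \left(\frac{2}{3} - 14\right) = - \frac{103}{3} - \frac{40}{3} = - \frac{143}{3}$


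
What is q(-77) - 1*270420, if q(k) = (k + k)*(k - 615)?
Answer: -163852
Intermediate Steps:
q(k) = 2*k*(-615 + k) (q(k) = (2*k)*(-615 + k) = 2*k*(-615 + k))
q(-77) - 1*270420 = 2*(-77)*(-615 - 77) - 1*270420 = 2*(-77)*(-692) - 270420 = 106568 - 270420 = -163852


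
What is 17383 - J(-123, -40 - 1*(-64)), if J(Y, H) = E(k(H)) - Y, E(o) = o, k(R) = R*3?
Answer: 17188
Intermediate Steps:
k(R) = 3*R
J(Y, H) = -Y + 3*H (J(Y, H) = 3*H - Y = -Y + 3*H)
17383 - J(-123, -40 - 1*(-64)) = 17383 - (-1*(-123) + 3*(-40 - 1*(-64))) = 17383 - (123 + 3*(-40 + 64)) = 17383 - (123 + 3*24) = 17383 - (123 + 72) = 17383 - 1*195 = 17383 - 195 = 17188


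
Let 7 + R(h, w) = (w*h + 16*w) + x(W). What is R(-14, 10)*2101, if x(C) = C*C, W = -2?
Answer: 35717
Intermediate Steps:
x(C) = C²
R(h, w) = -3 + 16*w + h*w (R(h, w) = -7 + ((w*h + 16*w) + (-2)²) = -7 + ((h*w + 16*w) + 4) = -7 + ((16*w + h*w) + 4) = -7 + (4 + 16*w + h*w) = -3 + 16*w + h*w)
R(-14, 10)*2101 = (-3 + 16*10 - 14*10)*2101 = (-3 + 160 - 140)*2101 = 17*2101 = 35717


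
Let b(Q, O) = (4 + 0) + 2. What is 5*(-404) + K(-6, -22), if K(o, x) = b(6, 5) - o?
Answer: -2008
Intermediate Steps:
b(Q, O) = 6 (b(Q, O) = 4 + 2 = 6)
K(o, x) = 6 - o
5*(-404) + K(-6, -22) = 5*(-404) + (6 - 1*(-6)) = -2020 + (6 + 6) = -2020 + 12 = -2008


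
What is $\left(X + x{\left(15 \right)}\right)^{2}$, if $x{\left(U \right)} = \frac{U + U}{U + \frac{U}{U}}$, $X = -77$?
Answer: $\frac{361201}{64} \approx 5643.8$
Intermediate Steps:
$x{\left(U \right)} = \frac{2 U}{1 + U}$ ($x{\left(U \right)} = \frac{2 U}{U + 1} = \frac{2 U}{1 + U}$)
$\left(X + x{\left(15 \right)}\right)^{2} = \left(-77 + 2 \cdot 15 \frac{1}{1 + 15}\right)^{2} = \left(-77 + 2 \cdot 15 \cdot \frac{1}{16}\right)^{2} = \left(-77 + \frac{15}{8}\right)^{2} = \left(- \frac{601}{8}\right)^{2} = \frac{361201}{64}$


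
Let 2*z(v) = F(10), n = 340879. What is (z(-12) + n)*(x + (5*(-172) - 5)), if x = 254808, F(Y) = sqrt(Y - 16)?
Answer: 86563835897 + 253943*I*sqrt(6)/2 ≈ 8.6564e+10 + 3.1102e+5*I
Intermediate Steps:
F(Y) = sqrt(-16 + Y)
z(v) = I*sqrt(6)/2 (z(v) = sqrt(-16 + 10)/2 = sqrt(-6)/2 = (I*sqrt(6))/2 = I*sqrt(6)/2)
(z(-12) + n)*(x + (5*(-172) - 5)) = (I*sqrt(6)/2 + 340879)*(254808 + (5*(-172) - 5)) = (340879 + I*sqrt(6)/2)*(254808 + (-860 - 5)) = (340879 + I*sqrt(6)/2)*(254808 - 865) = (340879 + I*sqrt(6)/2)*253943 = 86563835897 + 253943*I*sqrt(6)/2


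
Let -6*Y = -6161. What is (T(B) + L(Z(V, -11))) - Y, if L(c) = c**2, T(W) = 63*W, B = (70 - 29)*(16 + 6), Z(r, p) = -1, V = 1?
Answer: 334801/6 ≈ 55800.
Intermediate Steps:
Y = 6161/6 (Y = -1/6*(-6161) = 6161/6 ≈ 1026.8)
B = 902 (B = 41*22 = 902)
(T(B) + L(Z(V, -11))) - Y = (63*902 + (-1)**2) - 1*6161/6 = (56826 + 1) - 6161/6 = 56827 - 6161/6 = 334801/6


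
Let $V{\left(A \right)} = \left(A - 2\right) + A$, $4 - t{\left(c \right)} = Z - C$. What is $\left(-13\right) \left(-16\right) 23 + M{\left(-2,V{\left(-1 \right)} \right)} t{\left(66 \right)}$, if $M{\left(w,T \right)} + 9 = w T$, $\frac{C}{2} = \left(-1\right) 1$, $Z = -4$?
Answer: $4778$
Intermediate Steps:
$C = -2$ ($C = 2 \left(\left(-1\right) 1\right) = 2 \left(-1\right) = -2$)
$t{\left(c \right)} = 6$ ($t{\left(c \right)} = 4 - \left(-4 - -2\right) = 4 - \left(-4 + 2\right) = 4 - -2 = 4 + 2 = 6$)
$V{\left(A \right)} = -2 + 2 A$ ($V{\left(A \right)} = \left(-2 + A\right) + A = -2 + 2 A$)
$M{\left(w,T \right)} = -9 + T w$ ($M{\left(w,T \right)} = -9 + w T = -9 + T w$)
$\left(-13\right) \left(-16\right) 23 + M{\left(-2,V{\left(-1 \right)} \right)} t{\left(66 \right)} = \left(-13\right) \left(-16\right) 23 + \left(-9 + \left(-2 + 2 \left(-1\right)\right) \left(-2\right)\right) 6 = 208 \cdot 23 + \left(-9 + \left(-2 - 2\right) \left(-2\right)\right) 6 = 4784 + \left(-9 - -8\right) 6 = 4784 + \left(-9 + 8\right) 6 = 4784 - 6 = 4778$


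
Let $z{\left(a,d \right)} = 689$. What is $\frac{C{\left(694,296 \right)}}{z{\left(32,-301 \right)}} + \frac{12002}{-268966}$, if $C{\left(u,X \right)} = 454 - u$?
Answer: $- \frac{36410609}{92658787} \approx -0.39295$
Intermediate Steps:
$\frac{C{\left(694,296 \right)}}{z{\left(32,-301 \right)}} + \frac{12002}{-268966} = \frac{454 - 694}{689} + \frac{12002}{-268966} = \left(454 - 694\right) \frac{1}{689} + 12002 \left(- \frac{1}{268966}\right) = \left(-240\right) \frac{1}{689} - \frac{6001}{134483} = - \frac{240}{689} - \frac{6001}{134483} = - \frac{36410609}{92658787}$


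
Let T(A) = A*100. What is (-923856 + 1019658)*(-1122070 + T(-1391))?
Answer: -120822608340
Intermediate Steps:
T(A) = 100*A
(-923856 + 1019658)*(-1122070 + T(-1391)) = (-923856 + 1019658)*(-1122070 + 100*(-1391)) = 95802*(-1122070 - 139100) = 95802*(-1261170) = -120822608340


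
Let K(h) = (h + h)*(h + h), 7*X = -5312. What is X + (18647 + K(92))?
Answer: 362209/7 ≈ 51744.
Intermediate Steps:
X = -5312/7 (X = (1/7)*(-5312) = -5312/7 ≈ -758.86)
K(h) = 4*h**2 (K(h) = (2*h)*(2*h) = 4*h**2)
X + (18647 + K(92)) = -5312/7 + (18647 + 4*92**2) = -5312/7 + (18647 + 4*8464) = -5312/7 + (18647 + 33856) = -5312/7 + 52503 = 362209/7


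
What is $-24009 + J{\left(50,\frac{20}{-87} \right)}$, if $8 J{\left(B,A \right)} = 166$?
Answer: $- \frac{95953}{4} \approx -23988.0$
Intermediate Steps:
$J{\left(B,A \right)} = \frac{83}{4}$ ($J{\left(B,A \right)} = \frac{1}{8} \cdot 166 = \frac{83}{4}$)
$-24009 + J{\left(50,\frac{20}{-87} \right)} = -24009 + \frac{83}{4} = - \frac{95953}{4}$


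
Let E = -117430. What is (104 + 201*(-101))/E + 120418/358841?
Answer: 21388197417/42138698630 ≈ 0.50757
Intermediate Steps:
(104 + 201*(-101))/E + 120418/358841 = (104 + 201*(-101))/(-117430) + 120418/358841 = (104 - 20301)*(-1/117430) + 120418*(1/358841) = -20197*(-1/117430) + 120418/358841 = 20197/117430 + 120418/358841 = 21388197417/42138698630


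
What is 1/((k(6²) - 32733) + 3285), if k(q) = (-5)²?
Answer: -1/29423 ≈ -3.3987e-5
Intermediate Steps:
k(q) = 25
1/((k(6²) - 32733) + 3285) = 1/((25 - 32733) + 3285) = 1/(-32708 + 3285) = 1/(-29423) = -1/29423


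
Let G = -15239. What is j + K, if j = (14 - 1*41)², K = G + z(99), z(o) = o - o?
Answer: -14510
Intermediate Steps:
z(o) = 0
K = -15239 (K = -15239 + 0 = -15239)
j = 729 (j = (14 - 41)² = (-27)² = 729)
j + K = 729 - 15239 = -14510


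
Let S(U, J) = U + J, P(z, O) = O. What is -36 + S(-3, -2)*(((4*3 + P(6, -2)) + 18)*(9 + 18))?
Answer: -3816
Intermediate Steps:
S(U, J) = J + U
-36 + S(-3, -2)*(((4*3 + P(6, -2)) + 18)*(9 + 18)) = -36 + (-2 - 3)*(((4*3 - 2) + 18)*(9 + 18)) = -36 - 5*((12 - 2) + 18)*27 = -36 - 5*(10 + 18)*27 = -36 - 140*27 = -36 - 5*756 = -36 - 3780 = -3816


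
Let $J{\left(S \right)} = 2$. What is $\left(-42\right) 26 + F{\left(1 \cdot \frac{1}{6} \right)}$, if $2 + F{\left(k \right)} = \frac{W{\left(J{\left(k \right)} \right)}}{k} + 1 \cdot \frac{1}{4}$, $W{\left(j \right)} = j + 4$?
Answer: $- \frac{4231}{4} \approx -1057.8$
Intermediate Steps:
$W{\left(j \right)} = 4 + j$
$F{\left(k \right)} = - \frac{7}{4} + \frac{6}{k}$ ($F{\left(k \right)} = -2 + \left(\frac{4 + 2}{k} + 1 \cdot \frac{1}{4}\right) = -2 + \left(\frac{6}{k} + 1 \cdot \frac{1}{4}\right) = -2 + \left(\frac{6}{k} + \frac{1}{4}\right) = -2 + \left(\frac{1}{4} + \frac{6}{k}\right) = - \frac{7}{4} + \frac{6}{k}$)
$\left(-42\right) 26 + F{\left(1 \cdot \frac{1}{6} \right)} = \left(-42\right) 26 - \left(\frac{7}{4} - \frac{6}{1 \cdot \frac{1}{6}}\right) = -1092 - \left(\frac{7}{4} - \frac{6}{1 \cdot \frac{1}{6}}\right) = -1092 - \left(\frac{7}{4} - 6 \frac{1}{\frac{1}{6}}\right) = -1092 + \left(- \frac{7}{4} + 6 \cdot 6\right) = -1092 + \left(- \frac{7}{4} + 36\right) = -1092 + \frac{137}{4} = - \frac{4231}{4}$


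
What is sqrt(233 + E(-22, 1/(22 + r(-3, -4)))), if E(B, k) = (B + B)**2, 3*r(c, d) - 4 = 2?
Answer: 3*sqrt(241) ≈ 46.573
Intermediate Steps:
r(c, d) = 2 (r(c, d) = 4/3 + (1/3)*2 = 4/3 + 2/3 = 2)
E(B, k) = 4*B**2 (E(B, k) = (2*B)**2 = 4*B**2)
sqrt(233 + E(-22, 1/(22 + r(-3, -4)))) = sqrt(233 + 4*(-22)**2) = sqrt(233 + 4*484) = sqrt(233 + 1936) = sqrt(2169) = 3*sqrt(241)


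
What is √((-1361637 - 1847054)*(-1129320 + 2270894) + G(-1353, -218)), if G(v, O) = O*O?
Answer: I*√3662958172110 ≈ 1.9139e+6*I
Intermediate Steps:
G(v, O) = O²
√((-1361637 - 1847054)*(-1129320 + 2270894) + G(-1353, -218)) = √((-1361637 - 1847054)*(-1129320 + 2270894) + (-218)²) = √(-3208691*1141574 + 47524) = √(-3662958219634 + 47524) = √(-3662958172110) = I*√3662958172110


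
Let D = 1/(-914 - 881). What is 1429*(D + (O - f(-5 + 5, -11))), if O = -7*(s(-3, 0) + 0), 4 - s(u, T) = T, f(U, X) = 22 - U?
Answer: -128254179/1795 ≈ -71451.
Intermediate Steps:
s(u, T) = 4 - T
O = -28 (O = -7*((4 - 1*0) + 0) = -7*((4 + 0) + 0) = -7*(4 + 0) = -7*4 = -28)
D = -1/1795 (D = 1/(-1795) = -1/1795 ≈ -0.00055710)
1429*(D + (O - f(-5 + 5, -11))) = 1429*(-1/1795 + (-28 - (22 - (-5 + 5)))) = 1429*(-1/1795 + (-28 - (22 - 1*0))) = 1429*(-1/1795 + (-28 - (22 + 0))) = 1429*(-1/1795 + (-28 - 1*22)) = 1429*(-1/1795 + (-28 - 22)) = 1429*(-1/1795 - 50) = 1429*(-89751/1795) = -128254179/1795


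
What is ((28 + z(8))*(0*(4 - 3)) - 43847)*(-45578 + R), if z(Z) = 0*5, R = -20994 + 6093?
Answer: 2651822713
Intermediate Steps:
R = -14901
z(Z) = 0
((28 + z(8))*(0*(4 - 3)) - 43847)*(-45578 + R) = ((28 + 0)*(0*(4 - 3)) - 43847)*(-45578 - 14901) = (28*(0*1) - 43847)*(-60479) = (28*0 - 43847)*(-60479) = (0 - 43847)*(-60479) = -43847*(-60479) = 2651822713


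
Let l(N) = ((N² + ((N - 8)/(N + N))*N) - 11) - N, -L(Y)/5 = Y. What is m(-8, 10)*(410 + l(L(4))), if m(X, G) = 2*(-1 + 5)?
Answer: 6440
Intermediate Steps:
L(Y) = -5*Y
m(X, G) = 8 (m(X, G) = 2*4 = 8)
l(N) = -15 + N² - N/2 (l(N) = ((N² + ((-8 + N)/((2*N)))*N) - 11) - N = ((N² + ((-8 + N)*(1/(2*N)))*N) - 11) - N = ((N² + ((-8 + N)/(2*N))*N) - 11) - N = ((N² + (-4 + N/2)) - 11) - N = ((-4 + N² + N/2) - 11) - N = (-15 + N² + N/2) - N = -15 + N² - N/2)
m(-8, 10)*(410 + l(L(4))) = 8*(410 + (-15 + (-5*4)² - (-5)*4/2)) = 8*(410 + (-15 + (-20)² - ½*(-20))) = 8*(410 + (-15 + 400 + 10)) = 8*(410 + 395) = 8*805 = 6440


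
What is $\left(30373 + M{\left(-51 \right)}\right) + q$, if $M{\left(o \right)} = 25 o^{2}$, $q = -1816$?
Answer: $93582$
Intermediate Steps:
$\left(30373 + M{\left(-51 \right)}\right) + q = \left(30373 + 25 \left(-51\right)^{2}\right) - 1816 = \left(30373 + 25 \cdot 2601\right) - 1816 = \left(30373 + 65025\right) - 1816 = 95398 - 1816 = 93582$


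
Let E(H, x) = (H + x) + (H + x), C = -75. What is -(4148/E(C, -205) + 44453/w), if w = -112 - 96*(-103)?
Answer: 978573/342160 ≈ 2.8600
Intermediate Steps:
w = 9776 (w = -112 + 9888 = 9776)
E(H, x) = 2*H + 2*x
-(4148/E(C, -205) + 44453/w) = -(4148/(2*(-75) + 2*(-205)) + 44453/9776) = -(4148/(-150 - 410) + 44453*(1/9776)) = -(4148/(-560) + 44453/9776) = -(4148*(-1/560) + 44453/9776) = -(-1037/140 + 44453/9776) = -1*(-978573/342160) = 978573/342160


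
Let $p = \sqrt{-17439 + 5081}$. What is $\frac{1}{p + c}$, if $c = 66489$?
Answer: $\frac{1797}{119481067} - \frac{i \sqrt{12358}}{4420799479} \approx 1.504 \cdot 10^{-5} - 2.5146 \cdot 10^{-8} i$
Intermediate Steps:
$p = i \sqrt{12358}$ ($p = \sqrt{-12358} = i \sqrt{12358} \approx 111.17 i$)
$\frac{1}{p + c} = \frac{1}{i \sqrt{12358} + 66489} = \frac{1}{66489 + i \sqrt{12358}}$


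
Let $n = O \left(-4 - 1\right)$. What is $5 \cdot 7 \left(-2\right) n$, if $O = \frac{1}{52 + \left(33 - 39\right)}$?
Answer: $\frac{175}{23} \approx 7.6087$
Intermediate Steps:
$O = \frac{1}{46}$ ($O = \frac{1}{52 + \left(33 - 39\right)} = \frac{1}{52 - 6} = \frac{1}{46} \approx 0.021739$)
$n = - \frac{5}{46}$ ($n = \frac{-4 - 1}{46} = \frac{1}{46} \left(-5\right) = - \frac{5}{46} \approx -0.1087$)
$5 \cdot 7 \left(-2\right) n = 5 \cdot 7 \left(-2\right) \left(- \frac{5}{46}\right) = 35 \left(-2\right) \left(- \frac{5}{46}\right) = \left(-70\right) \left(- \frac{5}{46}\right) = \frac{175}{23}$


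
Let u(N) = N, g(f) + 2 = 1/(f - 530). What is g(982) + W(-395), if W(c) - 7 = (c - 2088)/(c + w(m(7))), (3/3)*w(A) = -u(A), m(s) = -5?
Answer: 77081/6780 ≈ 11.369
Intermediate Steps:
g(f) = -2 + 1/(-530 + f) (g(f) = -2 + 1/(f - 530) = -2 + 1/(-530 + f))
w(A) = -A
W(c) = 7 + (-2088 + c)/(5 + c) (W(c) = 7 + (c - 2088)/(c - 1*(-5)) = 7 + (-2088 + c)/(c + 5) = 7 + (-2088 + c)/(5 + c))
g(982) + W(-395) = (1061 - 2*982)/(-530 + 982) + (-2053 + 8*(-395))/(5 - 395) = (1061 - 1964)/452 + (-2053 - 3160)/(-390) = (1/452)*(-903) - 1/390*(-5213) = -903/452 + 401/30 = 77081/6780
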